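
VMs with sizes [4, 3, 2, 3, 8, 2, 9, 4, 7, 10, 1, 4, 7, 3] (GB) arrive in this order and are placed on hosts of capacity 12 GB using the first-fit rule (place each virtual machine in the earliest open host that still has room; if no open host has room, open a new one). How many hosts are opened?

6

  4 → host 1 (new)  [load 4/12]
  3 → host 1  [load 7/12]
  2 → host 1  [load 9/12]
  3 → host 1  [load 12/12]
  8 → host 2 (new)  [load 8/12]
  2 → host 2  [load 10/12]
  9 → host 3 (new)  [load 9/12]
  4 → host 4 (new)  [load 4/12]
  7 → host 4  [load 11/12]
  10 → host 5 (new)  [load 10/12]
  1 → host 2  [load 11/12]
  4 → host 6 (new)  [load 4/12]
  7 → host 6  [load 11/12]
  3 → host 3  [load 12/12]
6 hosts opened.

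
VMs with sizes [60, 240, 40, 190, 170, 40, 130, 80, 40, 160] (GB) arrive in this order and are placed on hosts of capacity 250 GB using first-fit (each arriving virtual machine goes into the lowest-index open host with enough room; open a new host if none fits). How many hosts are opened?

  60 → host 1 (new)  [load 60/250]
  240 → host 2 (new)  [load 240/250]
  40 → host 1  [load 100/250]
  190 → host 3 (new)  [load 190/250]
  170 → host 4 (new)  [load 170/250]
  40 → host 1  [load 140/250]
  130 → host 5 (new)  [load 130/250]
  80 → host 1  [load 220/250]
  40 → host 3  [load 230/250]
  160 → host 6 (new)  [load 160/250]
6 hosts opened.

6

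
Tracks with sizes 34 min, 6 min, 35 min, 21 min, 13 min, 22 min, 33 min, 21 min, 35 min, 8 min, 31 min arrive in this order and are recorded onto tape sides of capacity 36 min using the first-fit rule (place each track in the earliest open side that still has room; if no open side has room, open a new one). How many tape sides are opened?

  34 → side 1 (new)  [load 34/36]
  6 → side 2 (new)  [load 6/36]
  35 → side 3 (new)  [load 35/36]
  21 → side 2  [load 27/36]
  13 → side 4 (new)  [load 13/36]
  22 → side 4  [load 35/36]
  33 → side 5 (new)  [load 33/36]
  21 → side 6 (new)  [load 21/36]
  35 → side 7 (new)  [load 35/36]
  8 → side 2  [load 35/36]
  31 → side 8 (new)  [load 31/36]
8 tape sides opened.

8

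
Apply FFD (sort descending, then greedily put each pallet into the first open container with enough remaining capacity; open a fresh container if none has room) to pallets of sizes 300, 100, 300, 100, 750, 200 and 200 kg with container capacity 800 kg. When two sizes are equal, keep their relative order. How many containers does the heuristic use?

3

Sorted descending: 750, 300, 300, 200, 200, 100, 100.
  750 → container 1 (new)  [load 750/800]
  300 → container 2 (new)  [load 300/800]
  300 → container 2  [load 600/800]
  200 → container 2  [load 800/800]
  200 → container 3 (new)  [load 200/800]
  100 → container 3  [load 300/800]
  100 → container 3  [load 400/800]
3 containers opened.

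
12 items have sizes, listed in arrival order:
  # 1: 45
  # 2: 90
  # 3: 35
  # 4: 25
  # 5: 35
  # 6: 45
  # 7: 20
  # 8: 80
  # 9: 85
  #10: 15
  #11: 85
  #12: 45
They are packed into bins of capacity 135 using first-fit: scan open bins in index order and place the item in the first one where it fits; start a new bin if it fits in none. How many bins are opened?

  45 → bin 1 (new)  [load 45/135]
  90 → bin 1  [load 135/135]
  35 → bin 2 (new)  [load 35/135]
  25 → bin 2  [load 60/135]
  35 → bin 2  [load 95/135]
  45 → bin 3 (new)  [load 45/135]
  20 → bin 2  [load 115/135]
  80 → bin 3  [load 125/135]
  85 → bin 4 (new)  [load 85/135]
  15 → bin 2  [load 130/135]
  85 → bin 5 (new)  [load 85/135]
  45 → bin 4  [load 130/135]
5 bins opened.

5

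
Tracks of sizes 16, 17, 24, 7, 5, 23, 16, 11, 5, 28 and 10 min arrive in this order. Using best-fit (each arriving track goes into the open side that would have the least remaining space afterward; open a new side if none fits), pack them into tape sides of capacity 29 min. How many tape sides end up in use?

  16 → side 1 (new)  [load 16/29]
  17 → side 2 (new)  [load 17/29]
  24 → side 3 (new)  [load 24/29]
  7 → side 2  [load 24/29]
  5 → side 2  [load 29/29]
  23 → side 4 (new)  [load 23/29]
  16 → side 5 (new)  [load 16/29]
  11 → side 1  [load 27/29]
  5 → side 3  [load 29/29]
  28 → side 6 (new)  [load 28/29]
  10 → side 5  [load 26/29]
6 tape sides opened.

6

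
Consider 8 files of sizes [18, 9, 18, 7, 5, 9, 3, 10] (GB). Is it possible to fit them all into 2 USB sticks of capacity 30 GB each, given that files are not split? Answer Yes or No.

No

Total = 79 GB; ⌈79/30⌉ = 3.
At least 3 USB sticks are required, but only 2 are allowed.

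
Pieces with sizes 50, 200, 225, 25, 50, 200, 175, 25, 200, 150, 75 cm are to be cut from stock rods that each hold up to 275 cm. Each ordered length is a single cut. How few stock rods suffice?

6

Total = 225 + 200 + 200 + 200 + 175 + 150 + 75 + 50 + 50 + 25 + 25 = 1375 cm.
Lower bound: ⌈1375/275⌉ = 5 stock rods.
Also, 6 pieces each exceed 275/2 cm, and no two of those can share a stock rod, so at least 6 stock rods are needed.
A packing using 6 stock rods:
  stock rod 1: 225 + 50 = 275
  stock rod 2: 200 + 75 = 275
  stock rod 3: 200 + 50 + 25 = 275
  stock rod 4: 200 + 25 = 225
  stock rod 5: 175 = 175
  stock rod 6: 150 = 150
This matches the lower bound, so 6 is optimal.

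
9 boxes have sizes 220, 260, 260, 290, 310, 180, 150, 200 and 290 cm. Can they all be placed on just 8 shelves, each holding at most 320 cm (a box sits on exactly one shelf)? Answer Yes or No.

Total = 2160 cm; ⌈2160/320⌉ = 7.
8 boxes each exceed half the capacity and cannot share a shelf, forcing at least 8 shelves.
The bound of 8 does not rule out 8, but exhaustive search shows no assignment into 8 shelves of capacity 320 cm exists — the minimum is 9.

No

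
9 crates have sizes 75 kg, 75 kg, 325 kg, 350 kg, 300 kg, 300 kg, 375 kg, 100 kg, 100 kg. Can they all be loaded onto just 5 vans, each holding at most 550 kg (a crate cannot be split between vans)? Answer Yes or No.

A valid assignment using 5 vans:
  van 1: 375 + 100 + 75 = 550
  van 2: 350 + 100 + 75 = 525
  van 3: 325 = 325
  van 4: 300 = 300
  van 5: 300 = 300
Every load is within 550 kg, so 5 vans suffice.

Yes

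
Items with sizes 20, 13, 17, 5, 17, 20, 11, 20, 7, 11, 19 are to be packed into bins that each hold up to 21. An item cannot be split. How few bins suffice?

9

Total = 20 + 20 + 20 + 19 + 17 + 17 + 13 + 11 + 11 + 7 + 5 = 160.
Lower bound: ⌈160/21⌉ = 8 bins.
Also, 9 items each exceed 21/2, and no two of those can share a bin, so at least 9 bins are needed.
A packing using 9 bins:
  bin 1: 20 = 20
  bin 2: 20 = 20
  bin 3: 20 = 20
  bin 4: 19 = 19
  bin 5: 17 = 17
  bin 6: 17 = 17
  bin 7: 13 + 7 = 20
  bin 8: 11 + 5 = 16
  bin 9: 11 = 11
This matches the lower bound, so 9 is optimal.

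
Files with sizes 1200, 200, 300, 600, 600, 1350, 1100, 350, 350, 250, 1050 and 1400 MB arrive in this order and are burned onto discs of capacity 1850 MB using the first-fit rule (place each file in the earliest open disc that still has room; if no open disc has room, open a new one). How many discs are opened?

  1200 → disc 1 (new)  [load 1200/1850]
  200 → disc 1  [load 1400/1850]
  300 → disc 1  [load 1700/1850]
  600 → disc 2 (new)  [load 600/1850]
  600 → disc 2  [load 1200/1850]
  1350 → disc 3 (new)  [load 1350/1850]
  1100 → disc 4 (new)  [load 1100/1850]
  350 → disc 2  [load 1550/1850]
  350 → disc 3  [load 1700/1850]
  250 → disc 2  [load 1800/1850]
  1050 → disc 5 (new)  [load 1050/1850]
  1400 → disc 6 (new)  [load 1400/1850]
6 discs opened.

6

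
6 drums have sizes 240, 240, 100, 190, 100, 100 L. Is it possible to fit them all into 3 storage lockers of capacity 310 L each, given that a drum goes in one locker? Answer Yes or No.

Total = 970 L; ⌈970/310⌉ = 4.
At least 4 storage lockers are required, but only 3 are allowed.

No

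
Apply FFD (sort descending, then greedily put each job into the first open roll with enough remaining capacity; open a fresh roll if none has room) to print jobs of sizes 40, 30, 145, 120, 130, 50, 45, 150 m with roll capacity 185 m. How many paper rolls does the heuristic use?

4

Sorted descending: 150, 145, 130, 120, 50, 45, 40, 30.
  150 → roll 1 (new)  [load 150/185]
  145 → roll 2 (new)  [load 145/185]
  130 → roll 3 (new)  [load 130/185]
  120 → roll 4 (new)  [load 120/185]
  50 → roll 3  [load 180/185]
  45 → roll 4  [load 165/185]
  40 → roll 2  [load 185/185]
  30 → roll 1  [load 180/185]
4 paper rolls opened.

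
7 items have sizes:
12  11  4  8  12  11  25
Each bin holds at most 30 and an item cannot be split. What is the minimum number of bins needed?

3

Total = 25 + 12 + 12 + 11 + 11 + 8 + 4 = 83.
Lower bound: ⌈83/30⌉ = 3 bins.
A packing using 3 bins:
  bin 1: 25 + 4 = 29
  bin 2: 12 + 12 = 24
  bin 3: 11 + 11 + 8 = 30
This matches the lower bound, so 3 is optimal.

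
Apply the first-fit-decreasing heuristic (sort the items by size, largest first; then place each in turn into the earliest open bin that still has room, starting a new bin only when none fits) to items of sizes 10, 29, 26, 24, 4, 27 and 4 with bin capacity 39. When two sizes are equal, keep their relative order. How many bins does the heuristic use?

4

Sorted descending: 29, 27, 26, 24, 10, 4, 4.
  29 → bin 1 (new)  [load 29/39]
  27 → bin 2 (new)  [load 27/39]
  26 → bin 3 (new)  [load 26/39]
  24 → bin 4 (new)  [load 24/39]
  10 → bin 1  [load 39/39]
  4 → bin 2  [load 31/39]
  4 → bin 2  [load 35/39]
4 bins opened.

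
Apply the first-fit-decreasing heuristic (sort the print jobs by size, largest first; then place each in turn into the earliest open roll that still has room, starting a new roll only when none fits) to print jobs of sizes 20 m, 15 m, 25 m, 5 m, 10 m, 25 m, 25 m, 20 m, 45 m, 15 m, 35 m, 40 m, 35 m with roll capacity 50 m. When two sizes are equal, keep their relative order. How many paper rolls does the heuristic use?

Sorted descending: 45, 40, 35, 35, 25, 25, 25, 20, 20, 15, 15, 10, 5.
  45 → roll 1 (new)  [load 45/50]
  40 → roll 2 (new)  [load 40/50]
  35 → roll 3 (new)  [load 35/50]
  35 → roll 4 (new)  [load 35/50]
  25 → roll 5 (new)  [load 25/50]
  25 → roll 5  [load 50/50]
  25 → roll 6 (new)  [load 25/50]
  20 → roll 6  [load 45/50]
  20 → roll 7 (new)  [load 20/50]
  15 → roll 3  [load 50/50]
  15 → roll 4  [load 50/50]
  10 → roll 2  [load 50/50]
  5 → roll 1  [load 50/50]
7 paper rolls opened.

7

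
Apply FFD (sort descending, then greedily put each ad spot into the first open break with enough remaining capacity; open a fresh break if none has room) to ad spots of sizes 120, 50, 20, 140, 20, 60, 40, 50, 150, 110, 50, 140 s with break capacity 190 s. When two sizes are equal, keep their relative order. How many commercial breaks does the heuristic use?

Sorted descending: 150, 140, 140, 120, 110, 60, 50, 50, 50, 40, 20, 20.
  150 → break 1 (new)  [load 150/190]
  140 → break 2 (new)  [load 140/190]
  140 → break 3 (new)  [load 140/190]
  120 → break 4 (new)  [load 120/190]
  110 → break 5 (new)  [load 110/190]
  60 → break 4  [load 180/190]
  50 → break 2  [load 190/190]
  50 → break 3  [load 190/190]
  50 → break 5  [load 160/190]
  40 → break 1  [load 190/190]
  20 → break 5  [load 180/190]
  20 → break 6 (new)  [load 20/190]
6 commercial breaks opened.

6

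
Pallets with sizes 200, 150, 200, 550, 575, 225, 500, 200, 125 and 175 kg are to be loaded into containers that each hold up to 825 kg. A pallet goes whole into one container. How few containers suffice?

4

Total = 575 + 550 + 500 + 225 + 200 + 200 + 200 + 175 + 150 + 125 = 2900 kg.
Lower bound: ⌈2900/825⌉ = 4 containers.
A packing using 4 containers:
  container 1: 575 + 225 = 800
  container 2: 550 + 200 = 750
  container 3: 500 + 200 + 125 = 825
  container 4: 200 + 175 + 150 = 525
This matches the lower bound, so 4 is optimal.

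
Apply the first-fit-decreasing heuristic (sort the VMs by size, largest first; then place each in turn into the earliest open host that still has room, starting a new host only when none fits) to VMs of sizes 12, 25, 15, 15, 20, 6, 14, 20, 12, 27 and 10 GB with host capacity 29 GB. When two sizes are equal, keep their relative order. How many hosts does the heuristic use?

7

Sorted descending: 27, 25, 20, 20, 15, 15, 14, 12, 12, 10, 6.
  27 → host 1 (new)  [load 27/29]
  25 → host 2 (new)  [load 25/29]
  20 → host 3 (new)  [load 20/29]
  20 → host 4 (new)  [load 20/29]
  15 → host 5 (new)  [load 15/29]
  15 → host 6 (new)  [load 15/29]
  14 → host 5  [load 29/29]
  12 → host 6  [load 27/29]
  12 → host 7 (new)  [load 12/29]
  10 → host 7  [load 22/29]
  6 → host 3  [load 26/29]
7 hosts opened.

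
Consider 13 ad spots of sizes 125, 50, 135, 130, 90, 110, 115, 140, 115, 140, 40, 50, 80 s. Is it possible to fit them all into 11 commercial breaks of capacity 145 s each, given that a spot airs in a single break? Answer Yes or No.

A valid assignment using 11 commercial breaks:
  break 1: 140 = 140
  break 2: 140 = 140
  break 3: 135 = 135
  break 4: 130 = 130
  break 5: 125 = 125
  break 6: 115 = 115
  break 7: 115 = 115
  break 8: 110 = 110
  break 9: 90 + 50 = 140
  break 10: 80 + 50 = 130
  break 11: 40 = 40
Every load is within 145 s, so 11 commercial breaks suffice.

Yes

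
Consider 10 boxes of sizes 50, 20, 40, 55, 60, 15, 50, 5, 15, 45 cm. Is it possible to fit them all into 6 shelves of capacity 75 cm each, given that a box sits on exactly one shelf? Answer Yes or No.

Yes

A valid assignment using 6 shelves:
  shelf 1: 60 + 15 = 75
  shelf 2: 55 + 20 = 75
  shelf 3: 50 + 15 + 5 = 70
  shelf 4: 50 = 50
  shelf 5: 45 = 45
  shelf 6: 40 = 40
Every load is within 75 cm, so 6 shelves suffice.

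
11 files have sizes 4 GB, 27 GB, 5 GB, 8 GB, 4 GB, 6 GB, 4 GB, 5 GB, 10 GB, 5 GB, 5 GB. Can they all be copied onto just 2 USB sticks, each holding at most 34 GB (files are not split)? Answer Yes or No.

No

Total = 83 GB; ⌈83/34⌉ = 3.
At least 3 USB sticks are required, but only 2 are allowed.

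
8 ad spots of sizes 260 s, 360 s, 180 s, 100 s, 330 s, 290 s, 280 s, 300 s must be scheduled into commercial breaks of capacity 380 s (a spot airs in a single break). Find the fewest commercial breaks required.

7

Total = 360 + 330 + 300 + 290 + 280 + 260 + 180 + 100 = 2100 s.
Lower bound: ⌈2100/380⌉ = 6 commercial breaks.
A packing using 7 commercial breaks:
  break 1: 360 = 360
  break 2: 330 = 330
  break 3: 300 = 300
  break 4: 290 = 290
  break 5: 280 + 100 = 380
  break 6: 260 = 260
  break 7: 180 = 180
No arrangement into 6 commercial breaks stays within capacity, so 7 is optimal.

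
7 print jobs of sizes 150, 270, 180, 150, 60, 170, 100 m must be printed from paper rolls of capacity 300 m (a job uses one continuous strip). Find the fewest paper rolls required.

4

Total = 270 + 180 + 170 + 150 + 150 + 100 + 60 = 1080 m.
Lower bound: ⌈1080/300⌉ = 4 paper rolls.
A packing using 4 paper rolls:
  roll 1: 270 = 270
  roll 2: 180 + 100 = 280
  roll 3: 170 + 60 = 230
  roll 4: 150 + 150 = 300
This matches the lower bound, so 4 is optimal.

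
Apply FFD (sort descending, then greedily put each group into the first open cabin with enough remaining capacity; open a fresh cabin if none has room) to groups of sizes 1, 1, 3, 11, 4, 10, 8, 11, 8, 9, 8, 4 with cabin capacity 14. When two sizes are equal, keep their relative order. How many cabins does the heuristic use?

7

Sorted descending: 11, 11, 10, 9, 8, 8, 8, 4, 4, 3, 1, 1.
  11 → cabin 1 (new)  [load 11/14]
  11 → cabin 2 (new)  [load 11/14]
  10 → cabin 3 (new)  [load 10/14]
  9 → cabin 4 (new)  [load 9/14]
  8 → cabin 5 (new)  [load 8/14]
  8 → cabin 6 (new)  [load 8/14]
  8 → cabin 7 (new)  [load 8/14]
  4 → cabin 3  [load 14/14]
  4 → cabin 4  [load 13/14]
  3 → cabin 1  [load 14/14]
  1 → cabin 2  [load 12/14]
  1 → cabin 2  [load 13/14]
7 cabins opened.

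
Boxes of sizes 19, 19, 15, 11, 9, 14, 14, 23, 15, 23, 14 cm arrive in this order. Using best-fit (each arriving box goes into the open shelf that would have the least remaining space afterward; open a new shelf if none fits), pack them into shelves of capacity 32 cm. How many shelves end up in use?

  19 → shelf 1 (new)  [load 19/32]
  19 → shelf 2 (new)  [load 19/32]
  15 → shelf 3 (new)  [load 15/32]
  11 → shelf 1  [load 30/32]
  9 → shelf 2  [load 28/32]
  14 → shelf 3  [load 29/32]
  14 → shelf 4 (new)  [load 14/32]
  23 → shelf 5 (new)  [load 23/32]
  15 → shelf 4  [load 29/32]
  23 → shelf 6 (new)  [load 23/32]
  14 → shelf 7 (new)  [load 14/32]
7 shelves opened.

7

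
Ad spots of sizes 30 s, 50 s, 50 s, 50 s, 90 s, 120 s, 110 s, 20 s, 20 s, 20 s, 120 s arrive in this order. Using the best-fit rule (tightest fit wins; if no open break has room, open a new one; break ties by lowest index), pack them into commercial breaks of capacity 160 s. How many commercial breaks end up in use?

  30 → break 1 (new)  [load 30/160]
  50 → break 1  [load 80/160]
  50 → break 1  [load 130/160]
  50 → break 2 (new)  [load 50/160]
  90 → break 2  [load 140/160]
  120 → break 3 (new)  [load 120/160]
  110 → break 4 (new)  [load 110/160]
  20 → break 2  [load 160/160]
  20 → break 1  [load 150/160]
  20 → break 3  [load 140/160]
  120 → break 5 (new)  [load 120/160]
5 commercial breaks opened.

5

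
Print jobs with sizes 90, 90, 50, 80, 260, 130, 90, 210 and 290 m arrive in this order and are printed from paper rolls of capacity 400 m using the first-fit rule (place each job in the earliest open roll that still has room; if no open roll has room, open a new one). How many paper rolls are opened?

  90 → roll 1 (new)  [load 90/400]
  90 → roll 1  [load 180/400]
  50 → roll 1  [load 230/400]
  80 → roll 1  [load 310/400]
  260 → roll 2 (new)  [load 260/400]
  130 → roll 2  [load 390/400]
  90 → roll 1  [load 400/400]
  210 → roll 3 (new)  [load 210/400]
  290 → roll 4 (new)  [load 290/400]
4 paper rolls opened.

4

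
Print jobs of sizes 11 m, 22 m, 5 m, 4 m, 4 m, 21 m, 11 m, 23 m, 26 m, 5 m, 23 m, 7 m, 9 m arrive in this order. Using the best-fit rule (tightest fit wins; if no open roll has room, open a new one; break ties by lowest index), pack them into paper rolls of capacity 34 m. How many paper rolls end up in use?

  11 → roll 1 (new)  [load 11/34]
  22 → roll 1  [load 33/34]
  5 → roll 2 (new)  [load 5/34]
  4 → roll 2  [load 9/34]
  4 → roll 2  [load 13/34]
  21 → roll 2  [load 34/34]
  11 → roll 3 (new)  [load 11/34]
  23 → roll 3  [load 34/34]
  26 → roll 4 (new)  [load 26/34]
  5 → roll 4  [load 31/34]
  23 → roll 5 (new)  [load 23/34]
  7 → roll 5  [load 30/34]
  9 → roll 6 (new)  [load 9/34]
6 paper rolls opened.

6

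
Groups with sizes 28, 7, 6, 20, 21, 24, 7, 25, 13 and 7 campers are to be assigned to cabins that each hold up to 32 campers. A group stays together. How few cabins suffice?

Total = 28 + 25 + 24 + 21 + 20 + 13 + 7 + 7 + 7 + 6 = 158 campers.
Lower bound: ⌈158/32⌉ = 5 cabins.
A packing using 6 cabins:
  cabin 1: 28 = 28
  cabin 2: 25 + 7 = 32
  cabin 3: 24 + 7 = 31
  cabin 4: 21 + 7 = 28
  cabin 5: 20 + 6 = 26
  cabin 6: 13 = 13
No arrangement into 5 cabins stays within capacity, so 6 is optimal.

6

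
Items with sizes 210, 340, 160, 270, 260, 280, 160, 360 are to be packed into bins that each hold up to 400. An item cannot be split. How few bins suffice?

Total = 360 + 340 + 280 + 270 + 260 + 210 + 160 + 160 = 2040.
Lower bound: ⌈2040/400⌉ = 6 bins.
A packing using 7 bins:
  bin 1: 360 = 360
  bin 2: 340 = 340
  bin 3: 280 = 280
  bin 4: 270 = 270
  bin 5: 260 = 260
  bin 6: 210 + 160 = 370
  bin 7: 160 = 160
No arrangement into 6 bins stays within capacity, so 7 is optimal.

7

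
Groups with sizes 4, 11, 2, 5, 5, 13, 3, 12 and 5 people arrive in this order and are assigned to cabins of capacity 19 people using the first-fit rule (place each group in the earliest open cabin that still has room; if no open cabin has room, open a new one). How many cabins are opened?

4

  4 → cabin 1 (new)  [load 4/19]
  11 → cabin 1  [load 15/19]
  2 → cabin 1  [load 17/19]
  5 → cabin 2 (new)  [load 5/19]
  5 → cabin 2  [load 10/19]
  13 → cabin 3 (new)  [load 13/19]
  3 → cabin 2  [load 13/19]
  12 → cabin 4 (new)  [load 12/19]
  5 → cabin 2  [load 18/19]
4 cabins opened.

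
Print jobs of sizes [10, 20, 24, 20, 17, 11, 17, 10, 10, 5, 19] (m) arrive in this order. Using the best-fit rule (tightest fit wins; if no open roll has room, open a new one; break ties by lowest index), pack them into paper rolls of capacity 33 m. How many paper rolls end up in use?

6

  10 → roll 1 (new)  [load 10/33]
  20 → roll 1  [load 30/33]
  24 → roll 2 (new)  [load 24/33]
  20 → roll 3 (new)  [load 20/33]
  17 → roll 4 (new)  [load 17/33]
  11 → roll 3  [load 31/33]
  17 → roll 5 (new)  [load 17/33]
  10 → roll 4  [load 27/33]
  10 → roll 5  [load 27/33]
  5 → roll 4  [load 32/33]
  19 → roll 6 (new)  [load 19/33]
6 paper rolls opened.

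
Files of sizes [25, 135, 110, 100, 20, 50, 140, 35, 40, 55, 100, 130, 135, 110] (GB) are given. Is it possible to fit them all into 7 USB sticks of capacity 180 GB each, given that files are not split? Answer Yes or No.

Total = 1185 GB; ⌈1185/180⌉ = 7.
8 files each exceed half the capacity and cannot share a USB stick, forcing at least 8 USB sticks.
At least 8 USB sticks are required, but only 7 are allowed.

No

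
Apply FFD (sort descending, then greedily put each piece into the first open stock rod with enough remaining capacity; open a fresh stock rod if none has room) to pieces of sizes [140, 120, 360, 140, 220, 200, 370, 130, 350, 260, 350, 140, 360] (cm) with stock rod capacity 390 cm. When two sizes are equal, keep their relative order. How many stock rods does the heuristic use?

9

Sorted descending: 370, 360, 360, 350, 350, 260, 220, 200, 140, 140, 140, 130, 120.
  370 → stock rod 1 (new)  [load 370/390]
  360 → stock rod 2 (new)  [load 360/390]
  360 → stock rod 3 (new)  [load 360/390]
  350 → stock rod 4 (new)  [load 350/390]
  350 → stock rod 5 (new)  [load 350/390]
  260 → stock rod 6 (new)  [load 260/390]
  220 → stock rod 7 (new)  [load 220/390]
  200 → stock rod 8 (new)  [load 200/390]
  140 → stock rod 7  [load 360/390]
  140 → stock rod 8  [load 340/390]
  140 → stock rod 9 (new)  [load 140/390]
  130 → stock rod 6  [load 390/390]
  120 → stock rod 9  [load 260/390]
9 stock rods opened.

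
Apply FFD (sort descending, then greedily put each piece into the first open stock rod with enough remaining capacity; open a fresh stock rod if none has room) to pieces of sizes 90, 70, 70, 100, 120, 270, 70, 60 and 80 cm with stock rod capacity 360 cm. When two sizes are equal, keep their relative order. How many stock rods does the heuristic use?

3

Sorted descending: 270, 120, 100, 90, 80, 70, 70, 70, 60.
  270 → stock rod 1 (new)  [load 270/360]
  120 → stock rod 2 (new)  [load 120/360]
  100 → stock rod 2  [load 220/360]
  90 → stock rod 1  [load 360/360]
  80 → stock rod 2  [load 300/360]
  70 → stock rod 3 (new)  [load 70/360]
  70 → stock rod 3  [load 140/360]
  70 → stock rod 3  [load 210/360]
  60 → stock rod 2  [load 360/360]
3 stock rods opened.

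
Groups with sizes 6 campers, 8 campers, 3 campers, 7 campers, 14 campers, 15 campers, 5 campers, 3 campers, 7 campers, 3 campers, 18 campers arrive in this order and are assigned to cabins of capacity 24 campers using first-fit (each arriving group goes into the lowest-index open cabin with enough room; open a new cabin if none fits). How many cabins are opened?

  6 → cabin 1 (new)  [load 6/24]
  8 → cabin 1  [load 14/24]
  3 → cabin 1  [load 17/24]
  7 → cabin 1  [load 24/24]
  14 → cabin 2 (new)  [load 14/24]
  15 → cabin 3 (new)  [load 15/24]
  5 → cabin 2  [load 19/24]
  3 → cabin 2  [load 22/24]
  7 → cabin 3  [load 22/24]
  3 → cabin 4 (new)  [load 3/24]
  18 → cabin 4  [load 21/24]
4 cabins opened.

4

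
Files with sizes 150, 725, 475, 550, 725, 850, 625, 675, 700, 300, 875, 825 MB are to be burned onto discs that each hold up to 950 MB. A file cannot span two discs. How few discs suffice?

10

Total = 875 + 850 + 825 + 725 + 725 + 700 + 675 + 625 + 550 + 475 + 300 + 150 = 7475 MB.
Lower bound: ⌈7475/950⌉ = 8 discs.
Also, 9 files each exceed 475 MB, and no two of those can share a disc, so at least 9 discs are needed.
A packing using 10 discs:
  disc 1: 875 = 875
  disc 2: 850 = 850
  disc 3: 825 = 825
  disc 4: 725 + 150 = 875
  disc 5: 725 = 725
  disc 6: 700 = 700
  disc 7: 675 = 675
  disc 8: 625 + 300 = 925
  disc 9: 550 = 550
  disc 10: 475 = 475
No arrangement into 9 discs stays within capacity, so 10 is optimal.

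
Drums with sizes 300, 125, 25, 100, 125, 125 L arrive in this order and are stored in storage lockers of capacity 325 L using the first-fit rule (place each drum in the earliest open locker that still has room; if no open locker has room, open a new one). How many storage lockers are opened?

3

  300 → locker 1 (new)  [load 300/325]
  125 → locker 2 (new)  [load 125/325]
  25 → locker 1  [load 325/325]
  100 → locker 2  [load 225/325]
  125 → locker 3 (new)  [load 125/325]
  125 → locker 3  [load 250/325]
3 storage lockers opened.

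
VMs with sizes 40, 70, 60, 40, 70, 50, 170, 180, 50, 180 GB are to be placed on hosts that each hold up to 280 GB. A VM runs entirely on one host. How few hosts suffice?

Total = 180 + 180 + 170 + 70 + 70 + 60 + 50 + 50 + 40 + 40 = 910 GB.
Lower bound: ⌈910/280⌉ = 4 hosts.
A packing using 4 hosts:
  host 1: 180 + 70 = 250
  host 2: 180 + 70 = 250
  host 3: 170 + 60 + 50 = 280
  host 4: 50 + 40 + 40 = 130
This matches the lower bound, so 4 is optimal.

4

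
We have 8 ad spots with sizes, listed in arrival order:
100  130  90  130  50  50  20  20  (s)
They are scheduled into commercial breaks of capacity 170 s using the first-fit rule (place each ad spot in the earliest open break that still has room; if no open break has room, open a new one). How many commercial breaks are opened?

4

  100 → break 1 (new)  [load 100/170]
  130 → break 2 (new)  [load 130/170]
  90 → break 3 (new)  [load 90/170]
  130 → break 4 (new)  [load 130/170]
  50 → break 1  [load 150/170]
  50 → break 3  [load 140/170]
  20 → break 1  [load 170/170]
  20 → break 2  [load 150/170]
4 commercial breaks opened.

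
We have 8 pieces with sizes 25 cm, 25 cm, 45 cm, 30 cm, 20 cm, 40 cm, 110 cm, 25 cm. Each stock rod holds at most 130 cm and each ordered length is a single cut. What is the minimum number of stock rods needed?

Total = 110 + 45 + 40 + 30 + 25 + 25 + 25 + 20 = 320 cm.
Lower bound: ⌈320/130⌉ = 3 stock rods.
A packing using 3 stock rods:
  stock rod 1: 110 + 20 = 130
  stock rod 2: 45 + 40 + 30 = 115
  stock rod 3: 25 + 25 + 25 = 75
This matches the lower bound, so 3 is optimal.

3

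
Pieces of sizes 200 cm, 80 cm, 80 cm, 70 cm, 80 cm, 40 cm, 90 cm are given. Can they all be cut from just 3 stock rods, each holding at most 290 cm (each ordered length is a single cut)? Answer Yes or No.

A valid assignment using 3 stock rods:
  stock rod 1: 200 + 90 = 290
  stock rod 2: 80 + 80 + 80 + 40 = 280
  stock rod 3: 70 = 70
Every load is within 290 cm, so 3 stock rods suffice.

Yes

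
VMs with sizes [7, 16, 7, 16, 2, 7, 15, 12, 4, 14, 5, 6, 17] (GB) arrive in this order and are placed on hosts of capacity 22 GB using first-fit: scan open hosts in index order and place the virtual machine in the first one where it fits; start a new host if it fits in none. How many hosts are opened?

7

  7 → host 1 (new)  [load 7/22]
  16 → host 2 (new)  [load 16/22]
  7 → host 1  [load 14/22]
  16 → host 3 (new)  [load 16/22]
  2 → host 1  [load 16/22]
  7 → host 4 (new)  [load 7/22]
  15 → host 4  [load 22/22]
  12 → host 5 (new)  [load 12/22]
  4 → host 1  [load 20/22]
  14 → host 6 (new)  [load 14/22]
  5 → host 2  [load 21/22]
  6 → host 3  [load 22/22]
  17 → host 7 (new)  [load 17/22]
7 hosts opened.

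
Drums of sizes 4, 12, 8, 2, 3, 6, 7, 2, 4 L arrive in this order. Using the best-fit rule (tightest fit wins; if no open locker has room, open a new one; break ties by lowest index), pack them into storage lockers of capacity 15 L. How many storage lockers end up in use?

  4 → locker 1 (new)  [load 4/15]
  12 → locker 2 (new)  [load 12/15]
  8 → locker 1  [load 12/15]
  2 → locker 1  [load 14/15]
  3 → locker 2  [load 15/15]
  6 → locker 3 (new)  [load 6/15]
  7 → locker 3  [load 13/15]
  2 → locker 3  [load 15/15]
  4 → locker 4 (new)  [load 4/15]
4 storage lockers opened.

4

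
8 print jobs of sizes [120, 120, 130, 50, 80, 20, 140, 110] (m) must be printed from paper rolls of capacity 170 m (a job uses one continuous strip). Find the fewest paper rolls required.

Total = 140 + 130 + 120 + 120 + 110 + 80 + 50 + 20 = 770 m.
Lower bound: ⌈770/170⌉ = 5 paper rolls.
A packing using 6 paper rolls:
  roll 1: 140 + 20 = 160
  roll 2: 130 = 130
  roll 3: 120 + 50 = 170
  roll 4: 120 = 120
  roll 5: 110 = 110
  roll 6: 80 = 80
No arrangement into 5 paper rolls stays within capacity, so 6 is optimal.

6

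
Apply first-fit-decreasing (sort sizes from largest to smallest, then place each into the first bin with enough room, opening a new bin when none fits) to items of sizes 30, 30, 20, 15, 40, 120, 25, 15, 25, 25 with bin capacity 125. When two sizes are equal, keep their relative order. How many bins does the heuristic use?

Sorted descending: 120, 40, 30, 30, 25, 25, 25, 20, 15, 15.
  120 → bin 1 (new)  [load 120/125]
  40 → bin 2 (new)  [load 40/125]
  30 → bin 2  [load 70/125]
  30 → bin 2  [load 100/125]
  25 → bin 2  [load 125/125]
  25 → bin 3 (new)  [load 25/125]
  25 → bin 3  [load 50/125]
  20 → bin 3  [load 70/125]
  15 → bin 3  [load 85/125]
  15 → bin 3  [load 100/125]
3 bins opened.

3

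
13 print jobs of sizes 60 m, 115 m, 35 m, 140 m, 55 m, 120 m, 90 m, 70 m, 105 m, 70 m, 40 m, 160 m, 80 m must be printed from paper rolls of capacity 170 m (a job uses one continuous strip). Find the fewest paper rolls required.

8

Total = 160 + 140 + 120 + 115 + 105 + 90 + 80 + 70 + 70 + 60 + 55 + 40 + 35 = 1140 m.
Lower bound: ⌈1140/170⌉ = 7 paper rolls.
A packing using 8 paper rolls:
  roll 1: 160 = 160
  roll 2: 140 = 140
  roll 3: 120 + 40 = 160
  roll 4: 115 + 55 = 170
  roll 5: 105 + 60 = 165
  roll 6: 90 + 80 = 170
  roll 7: 70 + 70 = 140
  roll 8: 35 = 35
No arrangement into 7 paper rolls stays within capacity, so 8 is optimal.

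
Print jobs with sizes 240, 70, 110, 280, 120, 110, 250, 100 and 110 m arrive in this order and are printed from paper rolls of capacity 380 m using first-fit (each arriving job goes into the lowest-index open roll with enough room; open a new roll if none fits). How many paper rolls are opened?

4

  240 → roll 1 (new)  [load 240/380]
  70 → roll 1  [load 310/380]
  110 → roll 2 (new)  [load 110/380]
  280 → roll 3 (new)  [load 280/380]
  120 → roll 2  [load 230/380]
  110 → roll 2  [load 340/380]
  250 → roll 4 (new)  [load 250/380]
  100 → roll 3  [load 380/380]
  110 → roll 4  [load 360/380]
4 paper rolls opened.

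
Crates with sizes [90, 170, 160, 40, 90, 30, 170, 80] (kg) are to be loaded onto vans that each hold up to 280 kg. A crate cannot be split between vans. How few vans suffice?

Total = 170 + 170 + 160 + 90 + 90 + 80 + 40 + 30 = 830 kg.
Lower bound: ⌈830/280⌉ = 3 vans.
A packing using 4 vans:
  van 1: 170 + 90 = 260
  van 2: 170 + 90 = 260
  van 3: 160 + 80 + 40 = 280
  van 4: 30 = 30
No arrangement into 3 vans stays within capacity, so 4 is optimal.

4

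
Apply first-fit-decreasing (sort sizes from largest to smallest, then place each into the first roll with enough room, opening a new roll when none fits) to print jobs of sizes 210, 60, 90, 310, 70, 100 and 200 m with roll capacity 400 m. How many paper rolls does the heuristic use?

3

Sorted descending: 310, 210, 200, 100, 90, 70, 60.
  310 → roll 1 (new)  [load 310/400]
  210 → roll 2 (new)  [load 210/400]
  200 → roll 3 (new)  [load 200/400]
  100 → roll 2  [load 310/400]
  90 → roll 1  [load 400/400]
  70 → roll 2  [load 380/400]
  60 → roll 3  [load 260/400]
3 paper rolls opened.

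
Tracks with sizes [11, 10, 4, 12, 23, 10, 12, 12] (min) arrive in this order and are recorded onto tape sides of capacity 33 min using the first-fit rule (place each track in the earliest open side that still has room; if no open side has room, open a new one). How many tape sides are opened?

  11 → side 1 (new)  [load 11/33]
  10 → side 1  [load 21/33]
  4 → side 1  [load 25/33]
  12 → side 2 (new)  [load 12/33]
  23 → side 3 (new)  [load 23/33]
  10 → side 2  [load 22/33]
  12 → side 4 (new)  [load 12/33]
  12 → side 4  [load 24/33]
4 tape sides opened.

4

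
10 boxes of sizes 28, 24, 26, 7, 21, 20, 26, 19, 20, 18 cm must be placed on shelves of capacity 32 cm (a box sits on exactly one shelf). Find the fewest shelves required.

9

Total = 28 + 26 + 26 + 24 + 21 + 20 + 20 + 19 + 18 + 7 = 209 cm.
Lower bound: ⌈209/32⌉ = 7 shelves.
Also, 9 boxes each exceed 16 cm, and no two of those can share a shelf, so at least 9 shelves are needed.
A packing using 9 shelves:
  shelf 1: 28 = 28
  shelf 2: 26 = 26
  shelf 3: 26 = 26
  shelf 4: 24 + 7 = 31
  shelf 5: 21 = 21
  shelf 6: 20 = 20
  shelf 7: 20 = 20
  shelf 8: 19 = 19
  shelf 9: 18 = 18
This matches the lower bound, so 9 is optimal.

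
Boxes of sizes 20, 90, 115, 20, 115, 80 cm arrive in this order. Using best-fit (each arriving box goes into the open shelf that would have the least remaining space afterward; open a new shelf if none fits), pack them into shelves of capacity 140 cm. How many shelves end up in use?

  20 → shelf 1 (new)  [load 20/140]
  90 → shelf 1  [load 110/140]
  115 → shelf 2 (new)  [load 115/140]
  20 → shelf 2  [load 135/140]
  115 → shelf 3 (new)  [load 115/140]
  80 → shelf 4 (new)  [load 80/140]
4 shelves opened.

4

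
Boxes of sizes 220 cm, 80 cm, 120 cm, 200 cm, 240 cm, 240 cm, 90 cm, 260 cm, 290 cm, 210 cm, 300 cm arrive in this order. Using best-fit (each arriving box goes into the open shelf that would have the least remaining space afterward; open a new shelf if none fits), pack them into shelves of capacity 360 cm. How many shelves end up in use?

  220 → shelf 1 (new)  [load 220/360]
  80 → shelf 1  [load 300/360]
  120 → shelf 2 (new)  [load 120/360]
  200 → shelf 2  [load 320/360]
  240 → shelf 3 (new)  [load 240/360]
  240 → shelf 4 (new)  [load 240/360]
  90 → shelf 3  [load 330/360]
  260 → shelf 5 (new)  [load 260/360]
  290 → shelf 6 (new)  [load 290/360]
  210 → shelf 7 (new)  [load 210/360]
  300 → shelf 8 (new)  [load 300/360]
8 shelves opened.

8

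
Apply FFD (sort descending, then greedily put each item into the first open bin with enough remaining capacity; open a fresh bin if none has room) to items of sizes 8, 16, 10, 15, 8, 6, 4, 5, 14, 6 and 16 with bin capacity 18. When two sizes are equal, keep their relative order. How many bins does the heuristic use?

7

Sorted descending: 16, 16, 15, 14, 10, 8, 8, 6, 6, 5, 4.
  16 → bin 1 (new)  [load 16/18]
  16 → bin 2 (new)  [load 16/18]
  15 → bin 3 (new)  [load 15/18]
  14 → bin 4 (new)  [load 14/18]
  10 → bin 5 (new)  [load 10/18]
  8 → bin 5  [load 18/18]
  8 → bin 6 (new)  [load 8/18]
  6 → bin 6  [load 14/18]
  6 → bin 7 (new)  [load 6/18]
  5 → bin 7  [load 11/18]
  4 → bin 4  [load 18/18]
7 bins opened.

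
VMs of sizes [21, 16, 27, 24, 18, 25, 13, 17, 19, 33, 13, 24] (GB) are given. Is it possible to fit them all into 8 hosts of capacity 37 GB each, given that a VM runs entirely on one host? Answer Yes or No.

Yes

A valid assignment using 8 hosts:
  host 1: 33 = 33
  host 2: 27 = 27
  host 3: 25 = 25
  host 4: 24 + 13 = 37
  host 5: 24 + 13 = 37
  host 6: 21 + 16 = 37
  host 7: 19 + 18 = 37
  host 8: 17 = 17
Every load is within 37 GB, so 8 hosts suffice.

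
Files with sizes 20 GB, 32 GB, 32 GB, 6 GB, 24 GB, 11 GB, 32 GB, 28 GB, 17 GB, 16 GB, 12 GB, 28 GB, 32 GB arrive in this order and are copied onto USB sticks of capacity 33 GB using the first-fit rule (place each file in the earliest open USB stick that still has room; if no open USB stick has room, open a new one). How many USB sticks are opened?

  20 → USB stick 1 (new)  [load 20/33]
  32 → USB stick 2 (new)  [load 32/33]
  32 → USB stick 3 (new)  [load 32/33]
  6 → USB stick 1  [load 26/33]
  24 → USB stick 4 (new)  [load 24/33]
  11 → USB stick 5 (new)  [load 11/33]
  32 → USB stick 6 (new)  [load 32/33]
  28 → USB stick 7 (new)  [load 28/33]
  17 → USB stick 5  [load 28/33]
  16 → USB stick 8 (new)  [load 16/33]
  12 → USB stick 8  [load 28/33]
  28 → USB stick 9 (new)  [load 28/33]
  32 → USB stick 10 (new)  [load 32/33]
10 USB sticks opened.

10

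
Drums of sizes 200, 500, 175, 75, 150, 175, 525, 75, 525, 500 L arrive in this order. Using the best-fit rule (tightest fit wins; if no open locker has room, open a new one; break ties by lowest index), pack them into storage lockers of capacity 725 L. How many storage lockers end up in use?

5

  200 → locker 1 (new)  [load 200/725]
  500 → locker 1  [load 700/725]
  175 → locker 2 (new)  [load 175/725]
  75 → locker 2  [load 250/725]
  150 → locker 2  [load 400/725]
  175 → locker 2  [load 575/725]
  525 → locker 3 (new)  [load 525/725]
  75 → locker 2  [load 650/725]
  525 → locker 4 (new)  [load 525/725]
  500 → locker 5 (new)  [load 500/725]
5 storage lockers opened.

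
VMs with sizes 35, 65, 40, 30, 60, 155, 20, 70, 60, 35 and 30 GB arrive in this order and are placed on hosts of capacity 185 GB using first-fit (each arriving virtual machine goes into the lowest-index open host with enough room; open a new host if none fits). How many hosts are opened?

  35 → host 1 (new)  [load 35/185]
  65 → host 1  [load 100/185]
  40 → host 1  [load 140/185]
  30 → host 1  [load 170/185]
  60 → host 2 (new)  [load 60/185]
  155 → host 3 (new)  [load 155/185]
  20 → host 2  [load 80/185]
  70 → host 2  [load 150/185]
  60 → host 4 (new)  [load 60/185]
  35 → host 2  [load 185/185]
  30 → host 3  [load 185/185]
4 hosts opened.

4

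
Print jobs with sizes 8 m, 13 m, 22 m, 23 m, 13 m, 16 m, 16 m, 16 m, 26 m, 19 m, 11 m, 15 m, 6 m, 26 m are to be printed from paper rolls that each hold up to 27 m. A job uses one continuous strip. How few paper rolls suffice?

10

Total = 26 + 26 + 23 + 22 + 19 + 16 + 16 + 16 + 15 + 13 + 13 + 11 + 8 + 6 = 230 m.
Lower bound: ⌈230/27⌉ = 9 paper rolls.
A packing using 10 paper rolls:
  roll 1: 26 = 26
  roll 2: 26 = 26
  roll 3: 23 = 23
  roll 4: 22 = 22
  roll 5: 19 + 8 = 27
  roll 6: 16 + 11 = 27
  roll 7: 16 + 6 = 22
  roll 8: 16 = 16
  roll 9: 15 = 15
  roll 10: 13 + 13 = 26
No arrangement into 9 paper rolls stays within capacity, so 10 is optimal.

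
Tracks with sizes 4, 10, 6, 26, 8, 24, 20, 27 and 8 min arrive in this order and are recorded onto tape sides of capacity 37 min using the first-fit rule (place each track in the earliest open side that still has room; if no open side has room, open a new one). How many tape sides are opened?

  4 → side 1 (new)  [load 4/37]
  10 → side 1  [load 14/37]
  6 → side 1  [load 20/37]
  26 → side 2 (new)  [load 26/37]
  8 → side 1  [load 28/37]
  24 → side 3 (new)  [load 24/37]
  20 → side 4 (new)  [load 20/37]
  27 → side 5 (new)  [load 27/37]
  8 → side 1  [load 36/37]
5 tape sides opened.

5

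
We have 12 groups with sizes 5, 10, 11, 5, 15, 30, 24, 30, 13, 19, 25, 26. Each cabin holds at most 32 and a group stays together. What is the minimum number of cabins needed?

Total = 30 + 30 + 26 + 25 + 24 + 19 + 15 + 13 + 11 + 10 + 5 + 5 = 213.
Lower bound: ⌈213/32⌉ = 7 cabins.
A packing using 8 cabins:
  cabin 1: 30 = 30
  cabin 2: 30 = 30
  cabin 3: 26 + 5 = 31
  cabin 4: 25 + 5 = 30
  cabin 5: 24 = 24
  cabin 6: 19 + 13 = 32
  cabin 7: 15 + 11 = 26
  cabin 8: 10 = 10
No arrangement into 7 cabins stays within capacity, so 8 is optimal.

8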